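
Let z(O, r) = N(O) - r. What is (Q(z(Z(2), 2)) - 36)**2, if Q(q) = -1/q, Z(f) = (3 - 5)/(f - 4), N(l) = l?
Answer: 1225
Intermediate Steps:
Z(f) = -2/(-4 + f)
z(O, r) = O - r
(Q(z(Z(2), 2)) - 36)**2 = (-1/(-2/(-4 + 2) - 1*2) - 36)**2 = (-1/(-2/(-2) - 2) - 36)**2 = (-1/(-2*(-1/2) - 2) - 36)**2 = (-1/(1 - 2) - 36)**2 = (-1/(-1) - 36)**2 = (-1*(-1) - 36)**2 = (1 - 36)**2 = (-35)**2 = 1225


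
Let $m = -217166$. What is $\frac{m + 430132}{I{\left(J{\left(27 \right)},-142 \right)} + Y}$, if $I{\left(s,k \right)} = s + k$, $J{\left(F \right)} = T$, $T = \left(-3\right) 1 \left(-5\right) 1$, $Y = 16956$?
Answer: $\frac{212966}{16829} \approx 12.655$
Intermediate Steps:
$T = 15$ ($T = \left(-3\right) \left(-5\right) 1 = 15 \cdot 1 = 15$)
$J{\left(F \right)} = 15$
$I{\left(s,k \right)} = k + s$
$\frac{m + 430132}{I{\left(J{\left(27 \right)},-142 \right)} + Y} = \frac{-217166 + 430132}{\left(-142 + 15\right) + 16956} = \frac{212966}{-127 + 16956} = \frac{212966}{16829}$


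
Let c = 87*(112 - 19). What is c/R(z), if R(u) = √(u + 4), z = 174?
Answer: 8091*√178/178 ≈ 606.45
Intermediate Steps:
c = 8091 (c = 87*93 = 8091)
R(u) = √(4 + u)
c/R(z) = 8091/(√(4 + 174)) = 8091/(√178) = 8091*(√178/178) = 8091*√178/178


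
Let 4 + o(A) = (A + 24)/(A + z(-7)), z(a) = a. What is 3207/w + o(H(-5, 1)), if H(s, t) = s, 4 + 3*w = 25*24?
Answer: 4720/447 ≈ 10.559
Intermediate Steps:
w = 596/3 (w = -4/3 + (25*24)/3 = -4/3 + (1/3)*600 = -4/3 + 200 = 596/3 ≈ 198.67)
o(A) = -4 + (24 + A)/(-7 + A) (o(A) = -4 + (A + 24)/(A - 7) = -4 + (24 + A)/(-7 + A))
3207/w + o(H(-5, 1)) = 3207/(596/3) + (52 - 3*(-5))/(-7 - 5) = 3207*(3/596) + (52 + 15)/(-12) = 9621/596 - 1/12*67 = 9621/596 - 67/12 = 4720/447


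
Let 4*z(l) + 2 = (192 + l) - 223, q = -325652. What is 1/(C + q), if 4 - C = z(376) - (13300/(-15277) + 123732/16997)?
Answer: -1038652676/338317574326359 ≈ -3.0701e-6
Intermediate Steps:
z(l) = -33/4 + l/4 (z(l) = -1/2 + ((192 + l) - 223)/4 = -1/2 + (-31 + l)/4 = -1/2 + (-31/4 + l/4) = -33/4 + l/4)
C = -78253081607/1038652676 (C = 4 - ((-33/4 + (1/4)*376) - (13300/(-15277) + 123732/16997)) = 4 - ((-33/4 + 94) - (13300*(-1/15277) + 123732*(1/16997))) = 4 - (343/4 - (-13300/15277 + 123732/16997)) = 4 - (343/4 - 1*1664193664/259663169) = 4 - (343/4 - 1664193664/259663169) = 4 - 1*82407692311/1038652676 = 4 - 82407692311/1038652676 = -78253081607/1038652676 ≈ -75.341)
1/(C + q) = 1/(-78253081607/1038652676 - 325652) = 1/(-338317574326359/1038652676) = -1038652676/338317574326359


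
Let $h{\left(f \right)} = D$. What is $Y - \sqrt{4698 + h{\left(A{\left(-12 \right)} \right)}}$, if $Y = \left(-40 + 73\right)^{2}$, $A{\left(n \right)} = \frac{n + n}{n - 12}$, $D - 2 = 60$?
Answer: $1089 - 2 \sqrt{1190} \approx 1020.0$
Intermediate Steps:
$D = 62$ ($D = 2 + 60 = 62$)
$A{\left(n \right)} = \frac{2 n}{-12 + n}$
$h{\left(f \right)} = 62$
$Y = 1089$ ($Y = 33^{2} = 1089$)
$Y - \sqrt{4698 + h{\left(A{\left(-12 \right)} \right)}} = 1089 - \sqrt{4698 + 62} = 1089 - \sqrt{4760} = 1089 - 2 \sqrt{1190}$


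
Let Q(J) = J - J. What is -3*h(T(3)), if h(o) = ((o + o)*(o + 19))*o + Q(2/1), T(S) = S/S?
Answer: -120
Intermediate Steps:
Q(J) = 0
T(S) = 1
h(o) = 2*o²*(19 + o) (h(o) = ((o + o)*(o + 19))*o + 0 = ((2*o)*(19 + o))*o + 0 = (2*o*(19 + o))*o + 0 = 2*o²*(19 + o) + 0 = 2*o²*(19 + o))
-3*h(T(3)) = -6*1²*(19 + 1) = -6*20 = -3*40 = -120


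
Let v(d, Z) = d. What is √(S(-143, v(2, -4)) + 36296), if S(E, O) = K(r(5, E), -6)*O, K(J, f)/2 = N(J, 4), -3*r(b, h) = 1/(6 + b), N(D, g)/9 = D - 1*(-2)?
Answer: 14*√22451/11 ≈ 190.70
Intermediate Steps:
N(D, g) = 18 + 9*D (N(D, g) = 9*(D - 1*(-2)) = 9*(D + 2) = 9*(2 + D) = 18 + 9*D)
r(b, h) = -1/(3*(6 + b))
K(J, f) = 36 + 18*J (K(J, f) = 2*(18 + 9*J) = 36 + 18*J)
S(E, O) = 390*O/11 (S(E, O) = (36 + 18*(-1/(18 + 3*5)))*O = (36 + 18*(-1/(18 + 15)))*O = (36 + 18*(-1/33))*O = (36 - 6/11)*O = 390*O/11)
√(S(-143, v(2, -4)) + 36296) = √((390/11)*2 + 36296) = √(780/11 + 36296) = √(400036/11) = 14*√22451/11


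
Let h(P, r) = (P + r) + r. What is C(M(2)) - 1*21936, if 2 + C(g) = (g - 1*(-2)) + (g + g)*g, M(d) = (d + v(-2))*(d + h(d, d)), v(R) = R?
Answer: -21936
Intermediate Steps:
h(P, r) = P + 2*r
M(d) = 4*d*(-2 + d) (M(d) = (d - 2)*(d + (d + 2*d)) = (-2 + d)*(d + 3*d) = (-2 + d)*(4*d) = 4*d*(-2 + d))
C(g) = g + 2*g² (C(g) = -2 + ((g - 1*(-2)) + (g + g)*g) = -2 + ((g + 2) + (2*g)*g) = -2 + ((2 + g) + 2*g²) = -2 + (2 + g + 2*g²) = g + 2*g²)
C(M(2)) - 1*21936 = (4*2*(-2 + 2))*(1 + 2*(4*2*(-2 + 2))) - 1*21936 = (4*2*0)*(1 + 2*(4*2*0)) - 21936 = 0*(1 + 2*0) - 21936 = 0*(1 + 0) - 21936 = 0*1 - 21936 = 0 - 21936 = -21936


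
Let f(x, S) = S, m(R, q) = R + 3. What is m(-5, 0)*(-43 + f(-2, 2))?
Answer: 82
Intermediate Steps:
m(R, q) = 3 + R
m(-5, 0)*(-43 + f(-2, 2)) = (3 - 5)*(-43 + 2) = -2*(-41) = 82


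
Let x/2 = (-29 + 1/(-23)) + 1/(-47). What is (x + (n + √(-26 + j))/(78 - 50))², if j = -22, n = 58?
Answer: 719739691957/229037956 - 848383*I*√3/52969 ≈ 3142.4 - 27.742*I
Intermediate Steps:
x = -62838/1081 (x = 2*((-29 + 1/(-23)) + 1/(-47)) = 2*((-29 - 1/23) - 1/47) = 2*(-668/23 - 1/47) = 2*(-31419/1081) = -62838/1081 ≈ -58.130)
(x + (n + √(-26 + j))/(78 - 50))² = (-62838/1081 + (58 + √(-26 - 22))/(78 - 50))² = (-62838/1081 + (58 + √(-48))/28)² = (-62838/1081 + (58 + 4*I*√3)*(1/28))² = (-62838/1081 + (29/14 + I*√3/7))² = (-848383/15134 + I*√3/7)²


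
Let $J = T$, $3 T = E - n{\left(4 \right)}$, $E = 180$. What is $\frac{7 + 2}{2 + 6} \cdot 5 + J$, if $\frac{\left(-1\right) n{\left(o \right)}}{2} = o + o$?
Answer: $\frac{1703}{24} \approx 70.958$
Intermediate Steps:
$n{\left(o \right)} = - 4 o$ ($n{\left(o \right)} = - 2 \left(o + o\right) = - 2 \cdot 2 o = - 4 o$)
$T = \frac{196}{3}$ ($T = \frac{180 - \left(-4\right) 4}{3} = \frac{180 - -16}{3} = \frac{180 + 16}{3} = \frac{1}{3} \cdot 196 = \frac{196}{3} \approx 65.333$)
$J = \frac{196}{3} \approx 65.333$
$\frac{7 + 2}{2 + 6} \cdot 5 + J = \frac{7 + 2}{2 + 6} \cdot 5 + \frac{196}{3} = \frac{9}{8} \cdot 5 + \frac{196}{3} = \frac{45}{8} + \frac{196}{3} = \frac{1703}{24}$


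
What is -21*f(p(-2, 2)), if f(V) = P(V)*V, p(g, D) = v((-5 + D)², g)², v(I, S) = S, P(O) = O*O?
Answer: -1344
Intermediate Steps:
P(O) = O²
p(g, D) = g²
f(V) = V³ (f(V) = V²*V = V³)
-21*f(p(-2, 2)) = -21*((-2)²)³ = -21*4³ = -21*64 = -1344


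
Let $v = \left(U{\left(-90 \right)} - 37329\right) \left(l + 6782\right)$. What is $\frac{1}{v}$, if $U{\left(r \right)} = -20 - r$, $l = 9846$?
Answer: $- \frac{1}{619542652} \approx -1.6141 \cdot 10^{-9}$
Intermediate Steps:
$v = -619542652$ ($v = \left(\left(-20 - -90\right) - 37329\right) \left(9846 + 6782\right) = \left(\left(-20 + 90\right) - 37329\right) 16628 = \left(70 - 37329\right) 16628 = \left(-37259\right) 16628 = -619542652$)
$\frac{1}{v} = \frac{1}{-619542652} = - \frac{1}{619542652}$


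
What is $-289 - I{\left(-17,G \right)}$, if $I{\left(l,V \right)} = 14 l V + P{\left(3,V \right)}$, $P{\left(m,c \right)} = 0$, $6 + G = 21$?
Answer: $3281$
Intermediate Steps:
$G = 15$ ($G = -6 + 21 = 15$)
$I{\left(l,V \right)} = 14 V l$ ($I{\left(l,V \right)} = 14 l V + 0 = 14 V l + 0 = 14 V l$)
$-289 - I{\left(-17,G \right)} = -289 - 14 \cdot 15 \left(-17\right) = -289 - -3570 = -289 + 3570 = 3281$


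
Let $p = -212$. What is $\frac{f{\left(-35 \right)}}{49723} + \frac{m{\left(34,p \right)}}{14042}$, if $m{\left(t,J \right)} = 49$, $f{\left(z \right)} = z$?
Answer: $\frac{277851}{99744338} \approx 0.0027856$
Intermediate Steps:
$\frac{f{\left(-35 \right)}}{49723} + \frac{m{\left(34,p \right)}}{14042} = - \frac{35}{49723} + \frac{49}{14042} = \left(-35\right) \frac{1}{49723} + 49 \cdot \frac{1}{14042} = - \frac{35}{49723} + \frac{7}{2006} = \frac{277851}{99744338}$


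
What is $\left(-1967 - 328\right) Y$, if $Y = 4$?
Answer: $-9180$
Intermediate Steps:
$\left(-1967 - 328\right) Y = \left(-1967 - 328\right) 4 = \left(-2295\right) 4 = -9180$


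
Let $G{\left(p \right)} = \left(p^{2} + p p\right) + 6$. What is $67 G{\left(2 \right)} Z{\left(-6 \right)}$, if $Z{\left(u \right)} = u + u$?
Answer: $-11256$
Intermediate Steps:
$G{\left(p \right)} = 6 + 2 p^{2}$ ($G{\left(p \right)} = \left(p^{2} + p^{2}\right) + 6 = 2 p^{2} + 6 = 6 + 2 p^{2}$)
$Z{\left(u \right)} = 2 u$
$67 G{\left(2 \right)} Z{\left(-6 \right)} = 67 \left(6 + 2 \cdot 2^{2}\right) 2 \left(-6\right) = 67 \left(6 + 2 \cdot 4\right) \left(-12\right) = 67 \left(6 + 8\right) \left(-12\right) = 67 \cdot 14 \left(-12\right) = 938 \left(-12\right) = -11256$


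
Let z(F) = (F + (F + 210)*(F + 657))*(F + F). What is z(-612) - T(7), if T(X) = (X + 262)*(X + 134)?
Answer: 22853319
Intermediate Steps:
T(X) = (134 + X)*(262 + X) (T(X) = (262 + X)*(134 + X) = (134 + X)*(262 + X))
z(F) = 2*F*(F + (210 + F)*(657 + F)) (z(F) = (F + (210 + F)*(657 + F))*(2*F) = 2*F*(F + (210 + F)*(657 + F)))
z(-612) - T(7) = 2*(-612)*(137970 + (-612)² + 868*(-612)) - (35108 + 7² + 396*7) = 2*(-612)*(137970 + 374544 - 531216) - (35108 + 49 + 2772) = 2*(-612)*(-18702) - 1*37929 = 22891248 - 37929 = 22853319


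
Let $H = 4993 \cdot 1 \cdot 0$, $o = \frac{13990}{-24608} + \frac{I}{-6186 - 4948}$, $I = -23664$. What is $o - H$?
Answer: $\frac{106639763}{68496368} \approx 1.5569$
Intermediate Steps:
$o = \frac{106639763}{68496368}$ ($o = \frac{13990}{-24608} - \frac{23664}{-6186 - 4948} = 13990 \left(- \frac{1}{24608}\right) - \frac{23664}{-6186 - 4948} = - \frac{6995}{12304} - \frac{23664}{-11134} = - \frac{6995}{12304} - - \frac{11832}{5567} = - \frac{6995}{12304} + \frac{11832}{5567} = \frac{106639763}{68496368} \approx 1.5569$)
$H = 0$ ($H = 4993 \cdot 0 = 0$)
$o - H = \frac{106639763}{68496368} - 0 = \frac{106639763}{68496368} + 0 = \frac{106639763}{68496368}$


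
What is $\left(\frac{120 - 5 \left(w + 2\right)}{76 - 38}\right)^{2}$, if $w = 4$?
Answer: $\frac{2025}{361} \approx 5.6094$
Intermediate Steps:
$\left(\frac{120 - 5 \left(w + 2\right)}{76 - 38}\right)^{2} = \left(\frac{120 - 5 \left(4 + 2\right)}{76 - 38}\right)^{2} = \left(\frac{120 - 30}{38}\right)^{2} = \left(\left(120 - 30\right) \frac{1}{38}\right)^{2} = \left(90 \cdot \frac{1}{38}\right)^{2} = \left(\frac{45}{19}\right)^{2} = \frac{2025}{361}$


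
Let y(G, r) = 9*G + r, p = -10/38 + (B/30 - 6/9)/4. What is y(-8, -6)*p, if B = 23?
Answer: 7059/380 ≈ 18.576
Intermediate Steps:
p = -181/760 (p = -10/38 + (23/30 - 6/9)/4 = -10*1/38 + (23*(1/30) - 6*1/9)*(1/4) = -5/19 + (23/30 - 2/3)*(1/4) = -5/19 + (1/10)*(1/4) = -5/19 + 1/40 = -181/760 ≈ -0.23816)
y(G, r) = r + 9*G
y(-8, -6)*p = (-6 + 9*(-8))*(-181/760) = (-6 - 72)*(-181/760) = -78*(-181/760) = 7059/380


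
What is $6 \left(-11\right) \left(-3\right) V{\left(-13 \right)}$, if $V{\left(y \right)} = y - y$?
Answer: $0$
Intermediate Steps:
$V{\left(y \right)} = 0$
$6 \left(-11\right) \left(-3\right) V{\left(-13 \right)} = 6 \left(-11\right) \left(-3\right) 0 = \left(-66\right) \left(-3\right) 0 = 198 \cdot 0 = 0$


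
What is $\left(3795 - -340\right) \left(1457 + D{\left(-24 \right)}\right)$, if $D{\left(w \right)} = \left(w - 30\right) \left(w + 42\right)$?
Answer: $2005475$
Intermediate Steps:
$D{\left(w \right)} = \left(-30 + w\right) \left(42 + w\right)$
$\left(3795 - -340\right) \left(1457 + D{\left(-24 \right)}\right) = \left(3795 - -340\right) \left(1457 + \left(-1260 + \left(-24\right)^{2} + 12 \left(-24\right)\right)\right) = \left(3795 + 340\right) \left(1457 - 972\right) = 4135 \left(1457 - 972\right) = 4135 \cdot 485 = 2005475$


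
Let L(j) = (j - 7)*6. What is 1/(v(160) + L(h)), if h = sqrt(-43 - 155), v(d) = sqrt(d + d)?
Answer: 1/(2*(-21 + 4*sqrt(5) + 9*I*sqrt(22))) ≈ -0.0031276 - 0.010951*I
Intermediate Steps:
v(d) = sqrt(2)*sqrt(d) (v(d) = sqrt(2*d) = sqrt(2)*sqrt(d))
h = 3*I*sqrt(22) (h = sqrt(-198) = 3*I*sqrt(22) ≈ 14.071*I)
L(j) = -42 + 6*j (L(j) = (-7 + j)*6 = -42 + 6*j)
1/(v(160) + L(h)) = 1/(sqrt(2)*sqrt(160) + (-42 + 6*(3*I*sqrt(22)))) = 1/(sqrt(2)*(4*sqrt(10)) + (-42 + 18*I*sqrt(22))) = 1/(8*sqrt(5) + (-42 + 18*I*sqrt(22))) = 1/(-42 + 8*sqrt(5) + 18*I*sqrt(22))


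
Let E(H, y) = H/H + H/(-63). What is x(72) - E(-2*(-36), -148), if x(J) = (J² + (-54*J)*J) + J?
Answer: -1922759/7 ≈ -2.7468e+5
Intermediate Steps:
x(J) = J - 53*J² (x(J) = (J² - 54*J²) + J = -53*J² + J = J - 53*J²)
E(H, y) = 1 - H/63 (E(H, y) = 1 + H*(-1/63) = 1 - H/63)
x(72) - E(-2*(-36), -148) = 72*(1 - 53*72) - (1 - (-2)*(-36)/63) = 72*(1 - 3816) - (1 - 1/63*72) = 72*(-3815) - (1 - 8/7) = -274680 - 1*(-⅐) = -274680 + ⅐ = -1922759/7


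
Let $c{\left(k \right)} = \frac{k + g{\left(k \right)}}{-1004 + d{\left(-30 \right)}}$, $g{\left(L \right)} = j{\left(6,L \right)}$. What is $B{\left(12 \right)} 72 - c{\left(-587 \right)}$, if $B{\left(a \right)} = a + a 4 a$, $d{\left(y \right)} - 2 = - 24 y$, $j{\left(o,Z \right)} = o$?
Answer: $\frac{11938171}{282} \approx 42334.0$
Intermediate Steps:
$d{\left(y \right)} = 2 - 24 y$
$g{\left(L \right)} = 6$
$B{\left(a \right)} = a + 4 a^{2}$
$c{\left(k \right)} = - \frac{1}{47} - \frac{k}{282}$ ($c{\left(k \right)} = \frac{k + 6}{-1004 + \left(2 - -720\right)} = \frac{6 + k}{-1004 + \left(2 + 720\right)} = \frac{6 + k}{-1004 + 722} = \frac{6 + k}{-282} = \left(6 + k\right) \left(- \frac{1}{282}\right) = - \frac{1}{47} - \frac{k}{282}$)
$B{\left(12 \right)} 72 - c{\left(-587 \right)} = 12 \left(1 + 4 \cdot 12\right) 72 - \left(- \frac{1}{47} - - \frac{587}{282}\right) = 12 \left(1 + 48\right) 72 - \left(- \frac{1}{47} + \frac{587}{282}\right) = 12 \cdot 49 \cdot 72 - \frac{581}{282} = 588 \cdot 72 - \frac{581}{282} = 42336 - \frac{581}{282} = \frac{11938171}{282}$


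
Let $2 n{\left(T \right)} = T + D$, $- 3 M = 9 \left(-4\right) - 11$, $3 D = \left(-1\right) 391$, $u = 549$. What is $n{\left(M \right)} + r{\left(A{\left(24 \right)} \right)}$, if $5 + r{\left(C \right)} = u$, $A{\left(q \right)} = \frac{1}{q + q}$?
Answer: $\frac{1460}{3} \approx 486.67$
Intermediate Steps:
$A{\left(q \right)} = \frac{1}{2 q}$
$r{\left(C \right)} = 544$ ($r{\left(C \right)} = -5 + 549 = 544$)
$D = - \frac{391}{3}$ ($D = \frac{\left(-1\right) 391}{3} = \frac{1}{3} \left(-391\right) = - \frac{391}{3} \approx -130.33$)
$M = \frac{47}{3}$ ($M = - \frac{9 \left(-4\right) - 11}{3} = - \frac{-36 - 11}{3} = \left(- \frac{1}{3}\right) \left(-47\right) = \frac{47}{3} \approx 15.667$)
$n{\left(T \right)} = - \frac{391}{6} + \frac{T}{2}$ ($n{\left(T \right)} = \frac{T - \frac{391}{3}}{2} = \frac{- \frac{391}{3} + T}{2} = - \frac{391}{6} + \frac{T}{2}$)
$n{\left(M \right)} + r{\left(A{\left(24 \right)} \right)} = \left(- \frac{391}{6} + \frac{1}{2} \cdot \frac{47}{3}\right) + 544 = \left(- \frac{391}{6} + \frac{47}{6}\right) + 544 = - \frac{172}{3} + 544 = \frac{1460}{3}$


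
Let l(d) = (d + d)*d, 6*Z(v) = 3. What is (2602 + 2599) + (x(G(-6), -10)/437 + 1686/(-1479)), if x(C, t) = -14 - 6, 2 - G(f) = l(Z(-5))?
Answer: 1120253187/215441 ≈ 5199.8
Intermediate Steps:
Z(v) = 1/2 (Z(v) = (1/6)*3 = 1/2)
l(d) = 2*d**2 (l(d) = (2*d)*d = 2*d**2)
G(f) = 3/2 (G(f) = 2 - 2*(1/2)**2 = 2 - 2/4 = 2 - 1*1/2 = 2 - 1/2 = 3/2)
x(C, t) = -20
(2602 + 2599) + (x(G(-6), -10)/437 + 1686/(-1479)) = (2602 + 2599) + (-20/437 + 1686/(-1479)) = 5201 + (-20*1/437 + 1686*(-1/1479)) = 5201 + (-20/437 - 562/493) = 5201 - 255454/215441 = 1120253187/215441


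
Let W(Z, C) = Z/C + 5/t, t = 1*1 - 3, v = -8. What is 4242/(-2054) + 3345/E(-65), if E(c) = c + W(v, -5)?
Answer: -35750889/676793 ≈ -52.824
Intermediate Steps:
t = -2 (t = 1 - 3 = -2)
W(Z, C) = -5/2 + Z/C (W(Z, C) = Z/C + 5/(-2) = Z/C + 5*(-1/2) = Z/C - 5/2 = -5/2 + Z/C)
E(c) = -9/10 + c (E(c) = c + (-5/2 - 8/(-5)) = c + (-5/2 - 8*(-1/5)) = c + (-5/2 + 8/5) = c - 9/10 = -9/10 + c)
4242/(-2054) + 3345/E(-65) = 4242/(-2054) + 3345/(-9/10 - 65) = 4242*(-1/2054) + 3345/(-659/10) = -2121/1027 + 3345*(-10/659) = -2121/1027 - 33450/659 = -35750889/676793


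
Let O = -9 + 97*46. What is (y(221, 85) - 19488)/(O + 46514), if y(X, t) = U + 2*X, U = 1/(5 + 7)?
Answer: -228551/611604 ≈ -0.37369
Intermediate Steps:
U = 1/12 ≈ 0.083333
O = 4453 (O = -9 + 4462 = 4453)
y(X, t) = 1/12 + 2*X
(y(221, 85) - 19488)/(O + 46514) = ((1/12 + 2*221) - 19488)/(4453 + 46514) = ((1/12 + 442) - 19488)/50967 = (5305/12 - 19488)*(1/50967) = -228551/12*1/50967 = -228551/611604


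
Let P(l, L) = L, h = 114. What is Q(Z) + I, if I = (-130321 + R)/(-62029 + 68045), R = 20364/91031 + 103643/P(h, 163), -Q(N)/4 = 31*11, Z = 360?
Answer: -30920680820105/22316431712 ≈ -1385.6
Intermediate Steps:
Q(N) = -1364 (Q(N) = -124*11 = -4*341 = -1364)
R = 9438045265/14838053 (R = 20364/91031 + 103643/163 = 9438045265/14838053 ≈ 636.07)
I = -481067964937/22316431712 (I = (-130321 + 9438045265/14838053)/(-62029 + 68045) = -1924271859748/14838053/6016 = -1924271859748/14838053*1/6016 = -481067964937/22316431712 ≈ -21.557)
Q(Z) + I = -1364 - 481067964937/22316431712 = -30920680820105/22316431712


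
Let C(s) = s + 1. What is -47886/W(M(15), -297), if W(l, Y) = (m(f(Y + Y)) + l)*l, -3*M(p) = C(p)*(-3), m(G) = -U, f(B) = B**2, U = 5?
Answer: -23943/88 ≈ -272.08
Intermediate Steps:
C(s) = 1 + s
m(G) = -5 (m(G) = -1*5 = -5)
M(p) = 1 + p (M(p) = -(1 + p)*(-3)/3 = -(-3 - 3*p)/3 = 1 + p)
W(l, Y) = l*(-5 + l) (W(l, Y) = (-5 + l)*l = l*(-5 + l))
-47886/W(M(15), -297) = -47886*1/((1 + 15)*(-5 + (1 + 15))) = -47886*1/(16*(-5 + 16)) = -47886/(16*11) = -47886/176 = -47886*1/176 = -23943/88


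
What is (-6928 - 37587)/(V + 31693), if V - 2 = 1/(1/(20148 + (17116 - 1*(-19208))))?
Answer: -44515/88167 ≈ -0.50489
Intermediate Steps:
V = 56474 (V = 2 + 1/(1/(20148 + (17116 - 1*(-19208)))) = 2 + 1/(1/(20148 + (17116 + 19208))) = 2 + 1/(1/(20148 + 36324)) = 2 + 1/(1/56472) = 2 + 56472 = 56474)
(-6928 - 37587)/(V + 31693) = (-6928 - 37587)/(56474 + 31693) = -44515/88167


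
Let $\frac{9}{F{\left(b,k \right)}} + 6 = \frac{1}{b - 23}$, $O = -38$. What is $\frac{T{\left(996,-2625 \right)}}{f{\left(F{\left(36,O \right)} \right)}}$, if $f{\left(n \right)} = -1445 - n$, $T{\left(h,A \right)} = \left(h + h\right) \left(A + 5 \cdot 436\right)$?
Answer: $\frac{17063970}{27787} \approx 614.1$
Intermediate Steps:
$F{\left(b,k \right)} = \frac{9}{-6 + \frac{1}{-23 + b}}$ ($F{\left(b,k \right)} = \frac{9}{-6 + \frac{1}{b - 23}} = \frac{9}{-6 + \frac{1}{-23 + b}}$)
$T{\left(h,A \right)} = 2 h \left(2180 + A\right)$ ($T{\left(h,A \right)} = 2 h \left(A + 2180\right) = 2 h \left(2180 + A\right)$)
$\frac{T{\left(996,-2625 \right)}}{f{\left(F{\left(36,O \right)} \right)}} = \frac{2 \cdot 996 \left(2180 - 2625\right)}{-1445 - \frac{9 \left(23 - 36\right)}{-139 + 6 \cdot 36}} = \frac{2 \cdot 996 \left(-445\right)}{-1445 - \frac{9 \left(23 - 36\right)}{-139 + 216}} = - \frac{886440}{-1445 - 9 \cdot \frac{1}{77} \left(-13\right)} = - \frac{886440}{-1445 - - \frac{117}{77}} = - \frac{886440}{-1445 + \frac{117}{77}} = - \frac{886440}{- \frac{111148}{77}} = \left(-886440\right) \left(- \frac{77}{111148}\right) = \frac{17063970}{27787}$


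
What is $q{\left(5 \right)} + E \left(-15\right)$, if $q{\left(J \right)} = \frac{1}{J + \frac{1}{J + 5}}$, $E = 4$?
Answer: $- \frac{3050}{51} \approx -59.804$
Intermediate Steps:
$q{\left(J \right)} = \frac{1}{J + \frac{1}{5 + J}}$
$q{\left(5 \right)} + E \left(-15\right) = \frac{5 + 5}{1 + 5^{2} + 5 \cdot 5} + 4 \left(-15\right) = \frac{1}{1 + 25 + 25} \cdot 10 - 60 = \frac{1}{51} \cdot 10 - 60 = \frac{10}{51} - 60 = - \frac{3050}{51}$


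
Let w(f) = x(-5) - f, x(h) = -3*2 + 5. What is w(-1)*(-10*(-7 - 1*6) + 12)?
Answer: 0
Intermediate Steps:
x(h) = -1 (x(h) = -6 + 5 = -1)
w(f) = -1 - f
w(-1)*(-10*(-7 - 1*6) + 12) = (-1 - 1*(-1))*(-10*(-7 - 1*6) + 12) = (-1 + 1)*(-10*(-7 - 6) + 12) = 0*(-10*(-13) + 12) = 0*(130 + 12) = 0*142 = 0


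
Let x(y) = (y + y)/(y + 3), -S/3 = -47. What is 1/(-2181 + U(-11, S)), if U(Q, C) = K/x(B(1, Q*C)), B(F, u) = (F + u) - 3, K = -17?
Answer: -1553/3400268 ≈ -0.00045673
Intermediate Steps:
S = 141 (S = -3*(-47) = 141)
B(F, u) = -3 + F + u
x(y) = 2*y/(3 + y) (x(y) = (2*y)/(3 + y) = 2*y/(3 + y))
U(Q, C) = -17*(1 + C*Q)/(2*(-2 + C*Q)) (U(Q, C) = -17*(3 + (-3 + 1 + Q*C))/(2*(-3 + 1 + Q*C)) = -17*(3 + (-3 + 1 + C*Q))/(2*(-3 + 1 + C*Q)) = -17*(3 + (-2 + C*Q))/(2*(-2 + C*Q)) = -17*(1 + C*Q)/(2*(-2 + C*Q)))
1/(-2181 + U(-11, S)) = 1/(-2181 + 17*(-1 - 1*141*(-11))/(2*(-2 + 141*(-11)))) = 1/(-2181 + 17*(-1 + 1551)/(2*(-2 - 1551))) = 1/(-2181 + (17/2)*1550/(-1553)) = 1/(-2181 + (17/2)*(-1/1553)*1550) = 1/(-2181 - 13175/1553) = 1/(-3400268/1553) = -1553/3400268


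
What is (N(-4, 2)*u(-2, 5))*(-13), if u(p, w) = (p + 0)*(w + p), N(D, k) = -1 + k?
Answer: 78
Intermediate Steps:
u(p, w) = p*(p + w)
(N(-4, 2)*u(-2, 5))*(-13) = ((-1 + 2)*(-2*(-2 + 5)))*(-13) = (1*(-2*3))*(-13) = (1*(-6))*(-13) = -6*(-13) = 78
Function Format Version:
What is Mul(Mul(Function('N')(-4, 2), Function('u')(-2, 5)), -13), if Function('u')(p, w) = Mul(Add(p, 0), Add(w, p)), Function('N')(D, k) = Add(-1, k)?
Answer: 78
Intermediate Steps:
Function('u')(p, w) = Mul(p, Add(p, w))
Mul(Mul(Function('N')(-4, 2), Function('u')(-2, 5)), -13) = Mul(Mul(Add(-1, 2), Mul(-2, Add(-2, 5))), -13) = Mul(Mul(1, Mul(-2, 3)), -13) = Mul(Mul(1, -6), -13) = Mul(-6, -13) = 78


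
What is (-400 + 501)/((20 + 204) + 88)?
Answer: 101/312 ≈ 0.32372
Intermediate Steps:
(-400 + 501)/((20 + 204) + 88) = 101/(224 + 88) = 101/312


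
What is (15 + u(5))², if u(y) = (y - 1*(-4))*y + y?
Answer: 4225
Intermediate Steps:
u(y) = y + y*(4 + y) (u(y) = (y + 4)*y + y = (4 + y)*y + y = y*(4 + y) + y = y + y*(4 + y))
(15 + u(5))² = (15 + 5*(5 + 5))² = (15 + 5*10)² = (15 + 50)² = 65² = 4225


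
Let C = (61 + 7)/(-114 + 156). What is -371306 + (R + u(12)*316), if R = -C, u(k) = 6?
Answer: -7757644/21 ≈ -3.6941e+5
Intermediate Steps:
C = 34/21 (C = 68/42 = 68*(1/42) = 34/21 ≈ 1.6190)
R = -34/21 (R = -1*34/21 = -34/21 ≈ -1.6190)
-371306 + (R + u(12)*316) = -371306 + (-34/21 + 6*316) = -371306 + (-34/21 + 1896) = -371306 + 39782/21 = -7757644/21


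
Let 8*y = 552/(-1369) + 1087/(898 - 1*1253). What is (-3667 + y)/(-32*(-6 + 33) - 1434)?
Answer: 4752944461/2978177360 ≈ 1.5959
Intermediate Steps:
y = -1684063/3887960 (y = (552/(-1369) + 1087/(898 - 1*1253))/8 = (552*(-1/1369) + 1087/(898 - 1253))/8 = (-552/1369 + 1087/(-355))/8 = (-552/1369 + 1087*(-1/355))/8 = (-552/1369 - 1087/355)/8 = (⅛)*(-1684063/485995) = -1684063/3887960 ≈ -0.43315)
(-3667 + y)/(-32*(-6 + 33) - 1434) = (-3667 - 1684063/3887960)/(-32*(-6 + 33) - 1434) = -14258833383/(3887960*(-32*27 - 1434)) = -14258833383/(3887960*(-864 - 1434)) = -14258833383/3887960/(-2298) = -14258833383/3887960*(-1/2298) = 4752944461/2978177360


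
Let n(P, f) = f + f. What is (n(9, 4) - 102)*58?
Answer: -5452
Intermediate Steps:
n(P, f) = 2*f
(n(9, 4) - 102)*58 = (2*4 - 102)*58 = (8 - 102)*58 = -94*58 = -5452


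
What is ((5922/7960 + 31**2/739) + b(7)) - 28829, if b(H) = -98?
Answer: -85074657981/2941220 ≈ -28925.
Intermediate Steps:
((5922/7960 + 31**2/739) + b(7)) - 28829 = ((5922/7960 + 31**2/739) - 98) - 28829 = ((5922*(1/7960) + 961*(1/739)) - 98) - 28829 = ((2961/3980 + 961/739) - 98) - 28829 = (6012959/2941220 - 98) - 28829 = -282226601/2941220 - 28829 = -85074657981/2941220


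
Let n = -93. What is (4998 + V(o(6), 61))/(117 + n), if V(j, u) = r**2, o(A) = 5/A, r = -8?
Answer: 2531/12 ≈ 210.92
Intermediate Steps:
V(j, u) = 64 (V(j, u) = (-8)**2 = 64)
(4998 + V(o(6), 61))/(117 + n) = (4998 + 64)/(117 - 93) = 5062/24 = 5062*(1/24) = 2531/12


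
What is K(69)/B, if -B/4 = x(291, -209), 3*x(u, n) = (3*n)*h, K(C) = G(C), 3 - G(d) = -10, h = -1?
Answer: -13/836 ≈ -0.015550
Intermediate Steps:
G(d) = 13 (G(d) = 3 - 1*(-10) = 3 + 10 = 13)
K(C) = 13
x(u, n) = -n (x(u, n) = ((3*n)*(-1))/3 = (-3*n)/3 = -n)
B = -836 (B = -(-4)*(-209) = -4*209 = -836)
K(69)/B = 13/(-836) = 13*(-1/836) = -13/836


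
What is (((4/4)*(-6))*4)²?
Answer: 576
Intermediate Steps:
(((4/4)*(-6))*4)² = (((4*(¼))*(-6))*4)² = ((1*(-6))*4)² = (-6*4)² = (-24)² = 576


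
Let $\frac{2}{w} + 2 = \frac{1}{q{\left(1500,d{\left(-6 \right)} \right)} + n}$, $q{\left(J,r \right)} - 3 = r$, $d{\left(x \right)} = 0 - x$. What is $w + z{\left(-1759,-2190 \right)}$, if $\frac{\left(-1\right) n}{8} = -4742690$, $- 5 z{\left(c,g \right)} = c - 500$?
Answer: $\frac{171040410473}{379415285} \approx 450.8$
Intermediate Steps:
$z{\left(c,g \right)} = 100 - \frac{c}{5}$ ($z{\left(c,g \right)} = - \frac{c - 500}{5} = - \frac{-500 + c}{5} = 100 - \frac{c}{5}$)
$d{\left(x \right)} = - x$
$q{\left(J,r \right)} = 3 + r$
$n = 37941520$ ($n = \left(-8\right) \left(-4742690\right) = 37941520$)
$w = - \frac{75883058}{75883057}$ ($w = \frac{2}{-2 + \frac{1}{\left(3 - -6\right) + 37941520}} = \frac{2}{-2 + \frac{1}{\left(3 + 6\right) + 37941520}} = \frac{2}{-2 + \frac{1}{9 + 37941520}} = \frac{2}{-2 + \frac{1}{37941529}} = \frac{2}{- \frac{75883057}{37941529}} = 2 \left(- \frac{37941529}{75883057}\right) = - \frac{75883058}{75883057} \approx -1.0$)
$w + z{\left(-1759,-2190 \right)} = - \frac{75883058}{75883057} + \left(100 - - \frac{1759}{5}\right) = - \frac{75883058}{75883057} + \left(100 + \frac{1759}{5}\right) = - \frac{75883058}{75883057} + \frac{2259}{5} = \frac{171040410473}{379415285}$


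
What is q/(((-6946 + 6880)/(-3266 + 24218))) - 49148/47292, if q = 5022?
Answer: -207338005309/130053 ≈ -1.5943e+6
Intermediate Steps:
q/(((-6946 + 6880)/(-3266 + 24218))) - 49148/47292 = 5022/(((-6946 + 6880)/(-3266 + 24218))) - 49148/47292 = 5022/((-66/20952)) - 49148*1/47292 = 5022/((-66*1/20952)) - 12287/11823 = 5022/(-11/3492) - 12287/11823 = 5022*(-3492/11) - 12287/11823 = -17536824/11 - 12287/11823 = -207338005309/130053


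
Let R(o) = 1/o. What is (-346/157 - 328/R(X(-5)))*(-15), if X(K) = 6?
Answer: 4639830/157 ≈ 29553.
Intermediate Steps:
(-346/157 - 328/R(X(-5)))*(-15) = (-346/157 - 328/(1/6))*(-15) = (-346*1/157 - 328/⅙)*(-15) = (-346/157 - 328*6)*(-15) = (-346/157 - 1968)*(-15) = -309322/157*(-15) = 4639830/157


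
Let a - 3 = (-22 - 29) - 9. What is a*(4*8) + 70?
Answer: -1754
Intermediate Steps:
a = -57 (a = 3 + ((-22 - 29) - 9) = 3 + (-51 - 9) = 3 - 60 = -57)
a*(4*8) + 70 = -228*8 + 70 = -57*32 + 70 = -1824 + 70 = -1754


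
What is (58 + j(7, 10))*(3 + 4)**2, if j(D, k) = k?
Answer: 3332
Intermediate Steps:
(58 + j(7, 10))*(3 + 4)**2 = (58 + 10)*(3 + 4)**2 = 68*7**2 = 68*49 = 3332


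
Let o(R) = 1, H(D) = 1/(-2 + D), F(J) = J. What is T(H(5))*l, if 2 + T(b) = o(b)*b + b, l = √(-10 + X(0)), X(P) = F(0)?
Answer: -4*I*√10/3 ≈ -4.2164*I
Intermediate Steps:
X(P) = 0
l = I*√10 (l = √(-10 + 0) = √(-10) = I*√10 ≈ 3.1623*I)
T(b) = -2 + 2*b (T(b) = -2 + (1*b + b) = -2 + (b + b) = -2 + 2*b)
T(H(5))*l = (-2 + 2/(-2 + 5))*(I*√10) = (-2 + 2/3)*(I*√10) = (-2 + 2*(⅓))*(I*√10) = (-2 + ⅔)*(I*√10) = -4*I*√10/3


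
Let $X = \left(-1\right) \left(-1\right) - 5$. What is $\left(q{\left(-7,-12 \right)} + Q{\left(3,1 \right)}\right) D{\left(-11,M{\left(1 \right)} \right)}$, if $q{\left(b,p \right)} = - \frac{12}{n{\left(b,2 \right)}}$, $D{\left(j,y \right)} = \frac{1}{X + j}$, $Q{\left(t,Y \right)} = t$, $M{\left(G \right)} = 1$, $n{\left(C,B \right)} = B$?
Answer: $\frac{1}{5} \approx 0.2$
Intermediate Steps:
$X = -4$ ($X = 1 - 5 = -4$)
$D{\left(j,y \right)} = \frac{1}{-4 + j}$
$q{\left(b,p \right)} = -6$ ($q{\left(b,p \right)} = - \frac{12}{2} = \left(-12\right) \frac{1}{2} = -6$)
$\left(q{\left(-7,-12 \right)} + Q{\left(3,1 \right)}\right) D{\left(-11,M{\left(1 \right)} \right)} = \frac{-6 + 3}{-4 - 11} = - \frac{3}{-15} = \left(-3\right) \left(- \frac{1}{15}\right) = \frac{1}{5}$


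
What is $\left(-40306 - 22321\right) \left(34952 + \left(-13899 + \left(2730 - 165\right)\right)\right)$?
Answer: $-1479124486$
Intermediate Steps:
$\left(-40306 - 22321\right) \left(34952 + \left(-13899 + \left(2730 - 165\right)\right)\right) = - 62627 \left(34952 + \left(-13899 + \left(2730 - 165\right)\right)\right) = - 62627 \left(34952 + \left(-13899 + 2565\right)\right) = - 62627 \left(34952 - 11334\right) = \left(-62627\right) 23618 = -1479124486$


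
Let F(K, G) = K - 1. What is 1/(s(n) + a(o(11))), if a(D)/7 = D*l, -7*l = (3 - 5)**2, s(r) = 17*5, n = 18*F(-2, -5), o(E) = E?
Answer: 1/41 ≈ 0.024390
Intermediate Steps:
F(K, G) = -1 + K
n = -54 (n = 18*(-1 - 2) = 18*(-3) = -54)
s(r) = 85
l = -4/7 (l = -(3 - 5)**2/7 = -1/7*(-2)**2 = -1/7*4 = -4/7 ≈ -0.57143)
a(D) = -4*D (a(D) = 7*(D*(-4/7)) = 7*(-4*D/7) = -4*D)
1/(s(n) + a(o(11))) = 1/(85 - 4*11) = 1/(85 - 44) = 1/41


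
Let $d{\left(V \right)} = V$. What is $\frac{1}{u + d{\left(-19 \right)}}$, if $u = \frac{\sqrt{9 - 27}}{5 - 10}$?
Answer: $- \frac{475}{9043} + \frac{15 i \sqrt{2}}{9043} \approx -0.052527 + 0.0023458 i$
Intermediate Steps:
$u = - \frac{3 i \sqrt{2}}{5}$ ($u = \frac{\sqrt{-18}}{-5} = 3 i \sqrt{2} \left(- \frac{1}{5}\right) = - \frac{3 i \sqrt{2}}{5} \approx - 0.84853 i$)
$\frac{1}{u + d{\left(-19 \right)}} = \frac{1}{- \frac{3 i \sqrt{2}}{5} - 19} = \frac{1}{-19 - \frac{3 i \sqrt{2}}{5}}$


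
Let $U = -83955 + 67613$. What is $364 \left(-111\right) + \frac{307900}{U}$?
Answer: $- \frac{330295034}{8171} \approx -40423.0$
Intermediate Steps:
$U = -16342$
$364 \left(-111\right) + \frac{307900}{U} = 364 \left(-111\right) + \frac{307900}{-16342} = -40404 + 307900 \left(- \frac{1}{16342}\right) = -40404 - \frac{153950}{8171} = - \frac{330295034}{8171}$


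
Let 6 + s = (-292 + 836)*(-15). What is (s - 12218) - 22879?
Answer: -43263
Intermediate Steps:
s = -8166 (s = -6 + (-292 + 836)*(-15) = -6 + 544*(-15) = -6 - 8160 = -8166)
(s - 12218) - 22879 = (-8166 - 12218) - 22879 = -20384 - 22879 = -43263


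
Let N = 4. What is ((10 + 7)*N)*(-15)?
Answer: -1020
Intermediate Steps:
((10 + 7)*N)*(-15) = ((10 + 7)*4)*(-15) = (17*4)*(-15) = 68*(-15) = -1020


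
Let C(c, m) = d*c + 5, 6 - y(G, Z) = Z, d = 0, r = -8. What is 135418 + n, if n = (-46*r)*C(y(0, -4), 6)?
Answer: 137258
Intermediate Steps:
y(G, Z) = 6 - Z
C(c, m) = 5 (C(c, m) = 0*c + 5 = 0 + 5 = 5)
n = 1840 (n = -46*(-8)*5 = 368*5 = 1840)
135418 + n = 135418 + 1840 = 137258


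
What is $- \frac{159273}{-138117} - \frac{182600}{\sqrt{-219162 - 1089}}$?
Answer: $\frac{53091}{46039} + \frac{182600 i \sqrt{220251}}{220251} \approx 1.1532 + 389.08 i$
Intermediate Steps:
$- \frac{159273}{-138117} - \frac{182600}{\sqrt{-219162 - 1089}} = \left(-159273\right) \left(- \frac{1}{138117}\right) - \frac{182600}{\sqrt{-220251}} = \frac{53091}{46039} - \frac{182600}{i \sqrt{220251}} = \frac{53091}{46039} - 182600 \left(- \frac{i \sqrt{220251}}{220251}\right) = \frac{53091}{46039} + \frac{182600 i \sqrt{220251}}{220251}$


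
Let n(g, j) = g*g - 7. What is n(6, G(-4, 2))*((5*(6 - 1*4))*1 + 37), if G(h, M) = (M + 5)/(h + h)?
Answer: 1363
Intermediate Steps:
G(h, M) = (5 + M)/(2*h) (G(h, M) = (5 + M)/((2*h)) = (5 + M)*(1/(2*h)) = (5 + M)/(2*h))
n(g, j) = -7 + g**2 (n(g, j) = g**2 - 7 = -7 + g**2)
n(6, G(-4, 2))*((5*(6 - 1*4))*1 + 37) = (-7 + 6**2)*((5*(6 - 1*4))*1 + 37) = (-7 + 36)*((5*(6 - 4))*1 + 37) = 29*((5*2)*1 + 37) = 29*(10*1 + 37) = 29*(10 + 37) = 29*47 = 1363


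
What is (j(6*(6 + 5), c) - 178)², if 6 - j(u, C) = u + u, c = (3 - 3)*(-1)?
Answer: 92416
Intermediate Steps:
c = 0 (c = 0*(-1) = 0)
j(u, C) = 6 - 2*u (j(u, C) = 6 - (u + u) = 6 - 2*u)
(j(6*(6 + 5), c) - 178)² = ((6 - 12*(6 + 5)) - 178)² = ((6 - 12*11) - 178)² = ((6 - 2*66) - 178)² = ((6 - 132) - 178)² = (-126 - 178)² = (-304)² = 92416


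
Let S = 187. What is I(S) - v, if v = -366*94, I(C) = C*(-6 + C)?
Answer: 68251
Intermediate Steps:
v = -34404
I(S) - v = 187*(-6 + 187) - 1*(-34404) = 187*181 + 34404 = 33847 + 34404 = 68251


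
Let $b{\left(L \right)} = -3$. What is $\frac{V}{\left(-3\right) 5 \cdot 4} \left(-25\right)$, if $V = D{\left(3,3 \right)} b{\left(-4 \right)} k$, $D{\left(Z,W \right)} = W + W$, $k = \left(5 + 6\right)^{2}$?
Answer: $- \frac{1815}{2} \approx -907.5$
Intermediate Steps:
$k = 121$ ($k = 11^{2} = 121$)
$D{\left(Z,W \right)} = 2 W$
$V = -2178$ ($V = 2 \cdot 3 \left(-3\right) 121 = 6 \left(-3\right) 121 = \left(-18\right) 121 = -2178$)
$\frac{V}{\left(-3\right) 5 \cdot 4} \left(-25\right) = - \frac{2178}{\left(-3\right) 5 \cdot 4} \left(-25\right) = - \frac{2178}{\left(-15\right) 4} \left(-25\right) = - \frac{2178}{-60} \left(-25\right) = \left(-2178\right) \left(- \frac{1}{60}\right) \left(-25\right) = \frac{363}{10} \left(-25\right) = - \frac{1815}{2}$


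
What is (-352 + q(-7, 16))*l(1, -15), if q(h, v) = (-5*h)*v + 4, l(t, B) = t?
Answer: 212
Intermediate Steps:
q(h, v) = 4 - 5*h*v (q(h, v) = -5*h*v + 4 = 4 - 5*h*v)
(-352 + q(-7, 16))*l(1, -15) = (-352 + (4 - 5*(-7)*16))*1 = (-352 + (4 + 560))*1 = (-352 + 564)*1 = 212*1 = 212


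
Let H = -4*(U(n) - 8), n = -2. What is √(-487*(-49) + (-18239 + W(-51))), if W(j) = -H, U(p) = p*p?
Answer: 2*√1402 ≈ 74.887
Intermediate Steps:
U(p) = p²
H = 16 (H = -4*((-2)² - 8) = -4*(4 - 8) = -4*(-4) = 16)
W(j) = -16 (W(j) = -1*16 = -16)
√(-487*(-49) + (-18239 + W(-51))) = √(-487*(-49) + (-18239 - 16)) = √(23863 - 18255) = √5608 = 2*√1402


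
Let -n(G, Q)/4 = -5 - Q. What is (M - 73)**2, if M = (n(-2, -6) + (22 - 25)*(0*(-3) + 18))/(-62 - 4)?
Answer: 5664400/1089 ≈ 5201.5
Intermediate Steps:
n(G, Q) = 20 + 4*Q (n(G, Q) = -4*(-5 - Q) = 20 + 4*Q)
M = 29/33 (M = ((20 + 4*(-6)) + (22 - 25)*(0*(-3) + 18))/(-62 - 4) = ((20 - 24) - 3*(0 + 18))/(-66) = (-4 - 3*18)*(-1/66) = (-4 - 54)*(-1/66) = -58*(-1/66) = 29/33 ≈ 0.87879)
(M - 73)**2 = (29/33 - 73)**2 = (-2380/33)**2 = 5664400/1089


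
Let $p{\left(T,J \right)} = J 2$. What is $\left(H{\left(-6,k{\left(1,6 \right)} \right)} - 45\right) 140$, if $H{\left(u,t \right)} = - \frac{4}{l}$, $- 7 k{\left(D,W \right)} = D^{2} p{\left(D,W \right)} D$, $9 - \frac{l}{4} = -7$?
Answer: $- \frac{25235}{4} \approx -6308.8$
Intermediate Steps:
$l = 64$ ($l = 36 - -28 = 36 + 28 = 64$)
$p{\left(T,J \right)} = 2 J$
$k{\left(D,W \right)} = - \frac{2 W D^{3}}{7}$ ($k{\left(D,W \right)} = - \frac{D^{2} \cdot 2 W D}{7} = - \frac{2 W D^{2} D}{7} = - \frac{2 W D^{3}}{7}$)
$H{\left(u,t \right)} = - \frac{1}{16}$ ($H{\left(u,t \right)} = - \frac{4}{64} = \left(-4\right) \frac{1}{64} = - \frac{1}{16}$)
$\left(H{\left(-6,k{\left(1,6 \right)} \right)} - 45\right) 140 = \left(- \frac{1}{16} - 45\right) 140 = \left(- \frac{721}{16}\right) 140 = - \frac{25235}{4}$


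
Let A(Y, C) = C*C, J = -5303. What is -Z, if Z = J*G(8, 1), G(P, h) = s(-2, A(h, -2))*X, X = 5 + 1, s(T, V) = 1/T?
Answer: -15909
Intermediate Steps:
A(Y, C) = C**2
X = 6
G(P, h) = -3 (G(P, h) = 6/(-2) = -1/2*6 = -3)
Z = 15909 (Z = -5303*(-3) = 15909)
-Z = -1*15909 = -15909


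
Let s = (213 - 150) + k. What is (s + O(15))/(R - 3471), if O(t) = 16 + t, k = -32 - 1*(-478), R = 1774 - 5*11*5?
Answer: -135/493 ≈ -0.27383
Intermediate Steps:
R = 1499 (R = 1774 - 55*5 = 1774 - 1*275 = 1774 - 275 = 1499)
k = 446 (k = -32 + 478 = 446)
s = 509 (s = (213 - 150) + 446 = 63 + 446 = 509)
(s + O(15))/(R - 3471) = (509 + (16 + 15))/(1499 - 3471) = (509 + 31)/(-1972) = 540*(-1/1972) = -135/493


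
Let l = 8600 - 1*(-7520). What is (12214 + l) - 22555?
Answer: 5779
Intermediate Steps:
l = 16120 (l = 8600 + 7520 = 16120)
(12214 + l) - 22555 = (12214 + 16120) - 22555 = 28334 - 22555 = 5779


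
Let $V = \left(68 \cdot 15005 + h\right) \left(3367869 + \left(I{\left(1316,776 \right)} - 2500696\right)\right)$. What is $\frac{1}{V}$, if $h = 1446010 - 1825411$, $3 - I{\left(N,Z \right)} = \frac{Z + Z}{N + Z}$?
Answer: $\frac{523}{290686769567740} \approx 1.7992 \cdot 10^{-12}$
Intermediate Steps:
$I{\left(N,Z \right)} = 3 - \frac{2 Z}{N + Z}$ ($I{\left(N,Z \right)} = 3 - \frac{Z + Z}{N + Z} = 3 - \frac{2 Z}{N + Z}$)
$h = -379401$
$V = \frac{290686769567740}{523}$ ($V = \left(68 \cdot 15005 - 379401\right) \left(3367869 - \left(2500696 - \frac{776 + 3 \cdot 1316}{1316 + 776}\right)\right) = \left(1020340 - 379401\right) \left(3367869 - \left(2500696 - \frac{776 + 3948}{2092}\right)\right) = 640939 \left(3367869 + \left(\frac{1}{2092} \cdot 4724 - 2500696\right)\right) = 640939 \left(3367869 + \left(\frac{1181}{523} - 2500696\right)\right) = 640939 \left(3367869 - \frac{1307862827}{523}\right) = 640939 \cdot \frac{453532660}{523} = \frac{290686769567740}{523} \approx 5.5581 \cdot 10^{11}$)
$\frac{1}{V} = \frac{1}{\frac{290686769567740}{523}} = \frac{523}{290686769567740}$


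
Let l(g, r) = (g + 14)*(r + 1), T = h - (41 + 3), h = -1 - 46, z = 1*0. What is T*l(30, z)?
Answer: -4004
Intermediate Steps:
z = 0
h = -47
T = -91 (T = -47 - (41 + 3) = -47 - 1*44 = -47 - 44 = -91)
l(g, r) = (1 + r)*(14 + g) (l(g, r) = (14 + g)*(1 + r) = (1 + r)*(14 + g))
T*l(30, z) = -91*(14 + 30 + 14*0 + 30*0) = -91*(14 + 30 + 0 + 0) = -91*44 = -4004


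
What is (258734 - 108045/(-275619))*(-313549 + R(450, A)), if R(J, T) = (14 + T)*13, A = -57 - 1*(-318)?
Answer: -7368300448745278/91873 ≈ -8.0201e+10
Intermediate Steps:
A = 261 (A = -57 + 318 = 261)
R(J, T) = 182 + 13*T
(258734 - 108045/(-275619))*(-313549 + R(450, A)) = (258734 - 108045/(-275619))*(-313549 + (182 + 13*261)) = (258734 - 108045*(-1/275619))*(-313549 + (182 + 3393)) = (258734 + 36015/91873)*(-313549 + 3575) = (23770704797/91873)*(-309974) = -7368300448745278/91873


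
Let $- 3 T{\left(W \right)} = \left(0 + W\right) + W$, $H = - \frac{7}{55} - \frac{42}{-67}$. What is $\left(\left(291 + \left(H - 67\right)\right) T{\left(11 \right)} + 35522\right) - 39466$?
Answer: $- \frac{5618282}{1005} \approx -5590.3$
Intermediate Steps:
$H = \frac{1841}{3685}$ ($H = \left(-7\right) \frac{1}{55} - - \frac{42}{67} = - \frac{7}{55} + \frac{42}{67} = \frac{1841}{3685} \approx 0.49959$)
$T{\left(W \right)} = - \frac{2 W}{3}$ ($T{\left(W \right)} = - \frac{\left(0 + W\right) + W}{3} = - \frac{W + W}{3} = - \frac{2 W}{3}$)
$\left(\left(291 + \left(H - 67\right)\right) T{\left(11 \right)} + 35522\right) - 39466 = \left(\left(291 + \left(\frac{1841}{3685} - 67\right)\right) \left(\left(- \frac{2}{3}\right) 11\right) + 35522\right) - 39466 = \left(\left(291 + \left(\frac{1841}{3685} - 67\right)\right) \left(- \frac{22}{3}\right) + 35522\right) - 39466 = \left(\left(291 - \frac{245054}{3685}\right) \left(- \frac{22}{3}\right) + 35522\right) - 39466 = \left(\frac{827281}{3685} \left(- \frac{22}{3}\right) + 35522\right) - 39466 = \left(- \frac{1654562}{1005} + 35522\right) - 39466 = \frac{34045048}{1005} - 39466 = - \frac{5618282}{1005}$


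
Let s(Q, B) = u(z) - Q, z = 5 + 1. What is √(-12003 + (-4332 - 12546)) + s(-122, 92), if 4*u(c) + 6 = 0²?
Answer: 241/2 + 3*I*√3209 ≈ 120.5 + 169.94*I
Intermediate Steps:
z = 6
u(c) = -3/2 (u(c) = -3/2 + (¼)*0² = -3/2 + (¼)*0 = -3/2 + 0 = -3/2)
s(Q, B) = -3/2 - Q
√(-12003 + (-4332 - 12546)) + s(-122, 92) = √(-12003 + (-4332 - 12546)) + (-3/2 - 1*(-122)) = √(-12003 - 16878) + (-3/2 + 122) = √(-28881) + 241/2 = 3*I*√3209 + 241/2 = 241/2 + 3*I*√3209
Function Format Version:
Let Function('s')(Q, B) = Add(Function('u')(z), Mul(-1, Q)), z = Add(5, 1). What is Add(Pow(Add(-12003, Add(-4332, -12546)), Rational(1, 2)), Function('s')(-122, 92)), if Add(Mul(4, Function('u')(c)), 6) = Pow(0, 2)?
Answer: Add(Rational(241, 2), Mul(3, I, Pow(3209, Rational(1, 2)))) ≈ Add(120.50, Mul(169.94, I))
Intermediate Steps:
z = 6
Function('u')(c) = Rational(-3, 2) (Function('u')(c) = Add(Rational(-3, 2), Mul(Rational(1, 4), Pow(0, 2))) = Add(Rational(-3, 2), Mul(Rational(1, 4), 0)) = Add(Rational(-3, 2), 0) = Rational(-3, 2))
Function('s')(Q, B) = Add(Rational(-3, 2), Mul(-1, Q))
Add(Pow(Add(-12003, Add(-4332, -12546)), Rational(1, 2)), Function('s')(-122, 92)) = Add(Pow(Add(-12003, Add(-4332, -12546)), Rational(1, 2)), Add(Rational(-3, 2), Mul(-1, -122))) = Add(Pow(Add(-12003, -16878), Rational(1, 2)), Add(Rational(-3, 2), 122)) = Add(Pow(-28881, Rational(1, 2)), Rational(241, 2)) = Add(Mul(3, I, Pow(3209, Rational(1, 2))), Rational(241, 2)) = Add(Rational(241, 2), Mul(3, I, Pow(3209, Rational(1, 2))))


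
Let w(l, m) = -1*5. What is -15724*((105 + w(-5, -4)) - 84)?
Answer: -251584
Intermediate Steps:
w(l, m) = -5
-15724*((105 + w(-5, -4)) - 84) = -15724*((105 - 5) - 84) = -15724*(100 - 84) = -15724*16 = -251584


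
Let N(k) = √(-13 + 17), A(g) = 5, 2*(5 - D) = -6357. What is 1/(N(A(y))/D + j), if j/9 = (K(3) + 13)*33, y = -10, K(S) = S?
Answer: 6367/30255988 ≈ 0.00021044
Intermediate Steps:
D = 6367/2 (D = 5 - ½*(-6357) = 5 + 6357/2 = 6367/2 ≈ 3183.5)
N(k) = 2 (N(k) = √4 = 2)
j = 4752 (j = 9*((3 + 13)*33) = 9*(16*33) = 9*528 = 4752)
1/(N(A(y))/D + j) = 1/(2/(6367/2) + 4752) = 1/(2*(2/6367) + 4752) = 1/(4/6367 + 4752) = 1/(30255988/6367) = 6367/30255988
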